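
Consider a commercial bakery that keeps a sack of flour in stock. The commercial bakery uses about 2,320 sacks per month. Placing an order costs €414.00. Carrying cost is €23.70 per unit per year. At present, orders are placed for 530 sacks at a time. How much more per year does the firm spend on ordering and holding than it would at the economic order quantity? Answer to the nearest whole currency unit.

Extra cost ≈ €4,654 per year

Annual demand D = 2,320 × 12 = 27,840.
EOQ = √(2DS/H) = √(2 × 27,840 × 414 / 23.7) ≈ 986.22.
Cost at Q* = (D/Q*)S + (Q*/2)H = √(2DSH) ≈ €23,373.51.
Cost at Q = 530: (27,840/530)×414 + (530/2)×23.7 = €21,746.72 + €6,280.50 = €28,027.22.
Excess = €28,027.22 − €23,373.51 = €4,653.71.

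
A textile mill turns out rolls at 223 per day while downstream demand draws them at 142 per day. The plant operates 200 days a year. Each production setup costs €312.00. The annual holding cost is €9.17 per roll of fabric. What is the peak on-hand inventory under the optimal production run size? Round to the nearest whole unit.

I_max ≈ 838 rolls

Annual demand D = 142 × 200 = 28,400.
Production build-up factor (1 − d/p) = 1 − 142/223 = 0.3632.
Q* = √(2DS / (H(1 − d/p))) = √(2 × 28,400 × 312 / (9.17 × 0.3632)).
= √(17,721,600 / 3.3308) ≈ 2306.624.
Maximum inventory = Q*(1 − d/p) = 2306.624 × 0.3632 ≈ 837.832.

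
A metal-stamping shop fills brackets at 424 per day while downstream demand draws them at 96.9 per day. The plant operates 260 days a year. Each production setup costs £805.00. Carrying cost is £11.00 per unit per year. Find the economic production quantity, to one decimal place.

Q* ≈ 2,186.3 brackets

Annual demand D = 96.9 × 260 = 25,194.
Production build-up factor (1 − d/p) = 1 − 96.9/424 = 0.7715.
Q* = √(2DS / (H(1 − d/p))) = √(2 × 25,194 × 805 / (11 × 0.7715)).
= √(40,562,340 / 8.4861) ≈ 2186.290.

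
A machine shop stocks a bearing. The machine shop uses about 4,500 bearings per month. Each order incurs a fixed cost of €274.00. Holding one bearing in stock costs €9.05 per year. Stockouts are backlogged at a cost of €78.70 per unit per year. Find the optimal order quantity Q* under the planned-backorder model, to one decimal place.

Annual demand D = 4,500 × 12 = 54,000.
With planned backorders, Q* = √(2DS/H) · √((H+B)/B).
√(2DS/H) = √(2 × 54,000 × 274 / 9.05) = 1808.268.
√((H+B)/B) = √((9.05+78.7)/78.7) = 1.0559.
Q* ≈ 1909.409.

Q* ≈ 1,909.4 bearings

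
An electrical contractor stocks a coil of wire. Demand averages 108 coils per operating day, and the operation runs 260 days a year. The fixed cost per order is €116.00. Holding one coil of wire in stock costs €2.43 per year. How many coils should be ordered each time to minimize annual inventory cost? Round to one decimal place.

Annual demand D = 108 × 260 = 28,080.
EOQ = √(2DS / H) = √(2 × 28,080 × 116 / 2.43).
= √(6,514,560 / 2.43) = √2,680,888.8889 ≈ 1637.342.

Q* ≈ 1,637.3 coils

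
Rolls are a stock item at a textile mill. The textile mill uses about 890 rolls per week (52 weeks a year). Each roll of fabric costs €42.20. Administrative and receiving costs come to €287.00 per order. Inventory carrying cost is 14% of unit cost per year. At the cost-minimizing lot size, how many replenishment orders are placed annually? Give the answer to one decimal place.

Annual demand D = 890 × 52 = 46,280.
Holding cost H = 0.14 × €42.20 = €5.9080 per unit per year.
The optimal lot size = √(2DS/H) = √(2 × 46,280 × 287 / 5.908) ≈ 2120.47.
Orders per year = D / Q* = 46,280 / 2120.47 ≈ 21.825.

N ≈ 21.8 orders per year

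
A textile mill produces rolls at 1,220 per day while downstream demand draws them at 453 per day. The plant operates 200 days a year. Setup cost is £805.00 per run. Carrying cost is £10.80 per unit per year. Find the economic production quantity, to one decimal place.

Annual demand D = 453 × 200 = 90,600.
Production build-up factor (1 − d/p) = 1 − 453/1,220 = 0.6287.
Q* = √(2DS / (H(1 − d/p))) = √(2 × 90,600 × 805 / (10.8 × 0.6287)).
= √(145,866,000 / 6.7898) ≈ 4634.975.

Q* ≈ 4,635.0 rolls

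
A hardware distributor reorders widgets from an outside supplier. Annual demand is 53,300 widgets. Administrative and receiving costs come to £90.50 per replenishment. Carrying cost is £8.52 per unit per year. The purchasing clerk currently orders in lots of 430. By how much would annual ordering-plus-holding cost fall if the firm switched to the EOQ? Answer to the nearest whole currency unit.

EOQ = √(2DS/H) = √(2 × 53,300 × 90.5 / 8.52) ≈ 1064.10.
Cost at Q* = (D/Q*)S + (Q*/2)H = √(2DSH) ≈ £9,066.15.
Cost at Q = 430: (53,300/430)×90.5 + (430/2)×8.52 = £11,217.79 + £1,831.80 = £13,049.59.
Excess = £13,049.59 − £9,066.15 = £3,983.45.

Extra cost ≈ £3,983 per year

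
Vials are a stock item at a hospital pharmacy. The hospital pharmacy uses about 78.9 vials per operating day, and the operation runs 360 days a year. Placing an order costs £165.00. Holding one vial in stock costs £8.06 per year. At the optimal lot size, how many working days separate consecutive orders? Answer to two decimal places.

T ≈ 13.67 days

Annual demand D = 78.9 × 360 = 28,404.
The optimal lot size = √(2DS/H) = √(2 × 28,404 × 165 / 8.06) ≈ 1078.40.
Cycle time = Q*/D × 360 = 1078.40 / 28,404 × 360 ≈ 13.668 days.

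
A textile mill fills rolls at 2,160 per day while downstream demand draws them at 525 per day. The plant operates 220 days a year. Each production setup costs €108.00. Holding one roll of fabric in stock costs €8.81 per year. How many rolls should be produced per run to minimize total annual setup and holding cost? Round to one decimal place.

Annual demand D = 525 × 220 = 115,500.
Production build-up factor (1 − d/p) = 1 − 525/2,160 = 0.7569.
Q* = √(2DS / (H(1 − d/p))) = √(2 × 115,500 × 108 / (8.81 × 0.7569)).
= √(24,948,000 / 6.6687) ≈ 1934.185.

Q* ≈ 1,934.2 rolls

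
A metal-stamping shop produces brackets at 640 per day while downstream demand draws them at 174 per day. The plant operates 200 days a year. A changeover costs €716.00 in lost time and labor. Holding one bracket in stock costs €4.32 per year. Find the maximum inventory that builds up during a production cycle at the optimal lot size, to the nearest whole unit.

I_max ≈ 2,898 brackets

Annual demand D = 174 × 200 = 34,800.
Production build-up factor (1 − d/p) = 1 − 174/640 = 0.7281.
Q* = √(2DS / (H(1 − d/p))) = √(2 × 34,800 × 716 / (4.32 × 0.7281)).
= √(49,833,600 / 3.1455) ≈ 3980.304.
Maximum inventory = Q*(1 − d/p) = 3980.304 × 0.7281 ≈ 2898.159.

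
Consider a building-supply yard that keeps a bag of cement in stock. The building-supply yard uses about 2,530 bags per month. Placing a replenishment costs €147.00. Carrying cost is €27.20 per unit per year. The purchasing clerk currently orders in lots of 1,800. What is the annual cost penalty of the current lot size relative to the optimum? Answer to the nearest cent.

Extra cost ≈ €11,377.91 per year

Annual demand D = 2,530 × 12 = 30,360.
EOQ = √(2DS/H) = √(2 × 30,360 × 147 / 27.2) ≈ 572.85.
Cost at Q* = (D/Q*)S + (Q*/2)H = √(2DSH) ≈ €15,581.49.
Cost at Q = 1,800: (30,360/1,800)×147 + (1,800/2)×27.2 = €2,479.40 + €24,480.00 = €26,959.40.
Excess = €26,959.40 − €15,581.49 = €11,377.91.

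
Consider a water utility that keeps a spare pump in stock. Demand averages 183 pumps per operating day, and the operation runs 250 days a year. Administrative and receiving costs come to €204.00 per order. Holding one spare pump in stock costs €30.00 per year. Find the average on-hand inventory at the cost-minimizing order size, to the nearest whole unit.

Average inventory ≈ 394 pumps

Annual demand D = 183 × 250 = 45,750.
The optimal lot size = √(2DS/H) = √(2 × 45,750 × 204 / 30) ≈ 788.80.
Average inventory = Q*/2 ≈ 788.80 / 2 = 394.398.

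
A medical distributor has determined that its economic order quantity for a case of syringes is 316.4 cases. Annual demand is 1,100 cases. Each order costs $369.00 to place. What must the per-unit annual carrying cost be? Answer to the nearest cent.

Invert the EOQ relation Q*² = 2DS/H.
From Q* = √(2DS/H): H = 2DS / Q*² = 2 × 1,100 × 369 / 316.4² = 8.1092.

H ≈ $8.11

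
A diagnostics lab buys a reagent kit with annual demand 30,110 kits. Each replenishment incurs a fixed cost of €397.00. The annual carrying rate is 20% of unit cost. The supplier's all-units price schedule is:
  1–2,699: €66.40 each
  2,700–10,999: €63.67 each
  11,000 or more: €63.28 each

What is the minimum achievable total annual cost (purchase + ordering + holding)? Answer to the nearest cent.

TC* ≈ €1,938,721.89

Holding cost per unit per year at price C is H = 0.20·C.
Candidates are each tier's EOQ (if it falls in that tier) and each price-break quantity.
EOQ at €66.40 = 1341.7 (feasible in tier 1): TC = 30,110×€66.40 + (30,110/1341.7)×397 + (1341.7/2)×0.20×€66.40 = €2,017,122.23.
EOQ at €63.67 = 1370.2 < 2700, so use break Q=2700: TC = 30,110×€63.67 + (30,110/2700.0)×397 + (2700.0/2)×0.20×€63.67 = €1,938,721.89.
EOQ at €63.28 = 1374.4 < 11000, so use break Q=11000: TC = 30,110×€63.28 + (30,110/11000.0)×397 + (11000.0/2)×0.20×€63.28 = €1,976,055.50.
Lowest total cost among the candidates is at Q = 2700.0.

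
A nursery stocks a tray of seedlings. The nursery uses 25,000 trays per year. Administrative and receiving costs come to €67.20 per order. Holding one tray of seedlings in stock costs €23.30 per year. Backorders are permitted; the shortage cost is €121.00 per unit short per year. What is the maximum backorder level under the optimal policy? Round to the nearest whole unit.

With planned backorders, Q* = √(2DS/H) · √((H+B)/B).
√(2DS/H) = √(2 × 25,000 × 67.2 / 23.3) = 379.745.
√((H+B)/B) = √((23.3+121)/121) = 1.0920.
Q* ≈ 414.698.
S* = Q* · H/(H+B) = 414.698 × 23.3/144.3 ≈ 66.961.

S* ≈ 67 trays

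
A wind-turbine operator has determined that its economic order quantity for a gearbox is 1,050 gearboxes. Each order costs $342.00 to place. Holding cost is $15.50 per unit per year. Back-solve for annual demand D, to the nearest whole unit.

Squaring Q* = √(2DS/H) gives Q*² = 2DS/H.
From Q* = √(2DS/H): D = Q*²H / (2S) = 1,050² × 15.5 / (2 × 342) = 24983.553.

D ≈ 24,984 gearboxes per year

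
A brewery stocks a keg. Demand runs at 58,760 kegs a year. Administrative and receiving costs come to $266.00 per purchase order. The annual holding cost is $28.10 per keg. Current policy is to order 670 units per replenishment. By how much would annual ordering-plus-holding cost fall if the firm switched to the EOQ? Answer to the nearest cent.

EOQ = √(2DS/H) = √(2 × 58,760 × 266 / 28.1) ≈ 1054.74.
Cost at Q* = (D/Q*)S + (Q*/2)H = √(2DSH) ≈ $29,638.07.
Cost at Q = 670: (58,760/670)×266 + (670/2)×28.1 = $23,328.60 + $9,413.50 = $32,742.10.
Excess = $32,742.10 − $29,638.07 = $3,104.03.

Extra cost ≈ $3,104.03 per year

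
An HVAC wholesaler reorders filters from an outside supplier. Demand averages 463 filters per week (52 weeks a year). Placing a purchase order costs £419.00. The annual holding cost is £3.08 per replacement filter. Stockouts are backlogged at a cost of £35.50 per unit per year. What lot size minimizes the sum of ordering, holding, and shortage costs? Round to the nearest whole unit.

Q* ≈ 2,668 filters

Annual demand D = 463 × 52 = 24,076.
With planned backorders, Q* = √(2DS/H) · √((H+B)/B).
√(2DS/H) = √(2 × 24,076 × 419 / 3.08) = 2559.404.
√((H+B)/B) = √((3.08+35.5)/35.5) = 1.0425.
Q* ≈ 2668.122.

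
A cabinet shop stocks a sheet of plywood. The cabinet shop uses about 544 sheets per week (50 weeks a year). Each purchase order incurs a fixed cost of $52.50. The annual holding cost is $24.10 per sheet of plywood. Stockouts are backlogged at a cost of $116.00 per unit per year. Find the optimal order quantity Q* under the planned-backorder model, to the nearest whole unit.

Annual demand D = 544 × 50 = 27,200.
With planned backorders, Q* = √(2DS/H) · √((H+B)/B).
√(2DS/H) = √(2 × 27,200 × 52.5 / 24.1) = 344.247.
√((H+B)/B) = √((24.1+116)/116) = 1.0990.
Q* ≈ 378.321.

Q* ≈ 378 sheets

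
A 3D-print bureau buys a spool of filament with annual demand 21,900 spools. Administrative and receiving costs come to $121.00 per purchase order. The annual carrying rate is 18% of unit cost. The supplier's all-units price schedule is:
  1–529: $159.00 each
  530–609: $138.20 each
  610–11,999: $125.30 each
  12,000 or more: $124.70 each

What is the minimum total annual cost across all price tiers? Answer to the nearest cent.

Holding cost per unit per year at price C is H = 0.18·C.
For each price level, check whether its EOQ is feasible; otherwise the best quantity at that price is the breakpoint.
EOQ at $159.00 = 430.3 (feasible in tier 1): TC = 21,900×$159.00 + (21,900/430.3)×121 + (430.3/2)×0.18×$159.00 = $3,494,415.85.
EOQ at $138.20 = 461.6 < 530, so use break Q=530: TC = 21,900×$138.20 + (21,900/530.0)×121 + (530.0/2)×0.18×$138.20 = $3,038,171.95.
EOQ at $125.30 = 484.8 < 610, so use break Q=610: TC = 21,900×$125.30 + (21,900/610.0)×121 + (610.0/2)×0.18×$125.30 = $2,755,293.07.
EOQ at $124.70 = 485.9 < 12000, so use break Q=12000: TC = 21,900×$124.70 + (21,900/12000.0)×121 + (12000.0/2)×0.18×$124.70 = $2,865,826.83.
Lowest total cost among the candidates is at Q = 610.0.

TC* ≈ $2,755,293.07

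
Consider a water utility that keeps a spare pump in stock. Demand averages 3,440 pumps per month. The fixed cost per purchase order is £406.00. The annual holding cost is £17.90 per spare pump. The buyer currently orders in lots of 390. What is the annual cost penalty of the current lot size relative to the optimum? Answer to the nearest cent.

Annual demand D = 3,440 × 12 = 41,280.
EOQ = √(2DS/H) = √(2 × 41,280 × 406 / 17.9) ≈ 1368.43.
Cost at Q* = (D/Q*)S + (Q*/2)H = √(2DSH) ≈ £24,494.83.
Cost at Q = 390: (41,280/390)×406 + (390/2)×17.9 = £42,973.54 + £3,490.50 = £46,464.04.
Excess = £46,464.04 − £24,494.83 = £21,969.21.

Extra cost ≈ £21,969.21 per year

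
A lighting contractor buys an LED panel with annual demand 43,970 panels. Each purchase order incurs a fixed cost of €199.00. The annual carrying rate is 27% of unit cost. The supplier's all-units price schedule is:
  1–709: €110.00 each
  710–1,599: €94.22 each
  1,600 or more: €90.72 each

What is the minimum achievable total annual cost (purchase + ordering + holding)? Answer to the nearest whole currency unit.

TC* ≈ €4,014,023

Holding cost per unit per year at price C is H = 0.27·C.
Evaluate total cost at each tier's feasible EOQ or, if the EOQ is below the tier, at the tier's minimum quantity.
Tier 1 (€110.00): EOQ = 767.6 exceeds tier's upper bound 709, so this tier is dominated.
EOQ at €94.22 = 829.4 (feasible in tier 2): TC = 43,970×€94.22 + (43,970/829.4)×199 + (829.4/2)×0.27×€94.22 = €4,163,952.95.
EOQ at €90.72 = 845.3 < 1600, so use break Q=1600: TC = 43,970×€90.72 + (43,970/1600.0)×199 + (1600.0/2)×0.27×€90.72 = €4,014,022.69.
Lowest total cost among the candidates is at Q = 1600.0.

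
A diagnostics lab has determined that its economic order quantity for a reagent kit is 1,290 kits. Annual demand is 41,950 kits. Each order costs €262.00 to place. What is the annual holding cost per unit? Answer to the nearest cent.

H ≈ €13.21

Invert the EOQ relation Q*² = 2DS/H.
From Q* = √(2DS/H): H = 2DS / Q*² = 2 × 41,950 × 262 / 1,290² = 13.2094.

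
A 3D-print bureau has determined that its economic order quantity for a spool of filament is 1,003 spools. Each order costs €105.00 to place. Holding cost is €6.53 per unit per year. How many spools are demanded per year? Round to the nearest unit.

Invert the EOQ relation Q*² = 2DS/H.
From Q* = √(2DS/H): D = Q*²H / (2S) = 1,003² × 6.53 / (2 × 105) = 31282.089.

D ≈ 31,282 spools per year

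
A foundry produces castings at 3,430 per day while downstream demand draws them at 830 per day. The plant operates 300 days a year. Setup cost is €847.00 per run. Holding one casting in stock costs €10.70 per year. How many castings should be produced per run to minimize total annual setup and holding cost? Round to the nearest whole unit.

Q* ≈ 7,211 castings

Annual demand D = 830 × 300 = 249,000.
Production build-up factor (1 − d/p) = 1 − 830/3,430 = 0.7580.
Q* = √(2DS / (H(1 − d/p))) = √(2 × 249,000 × 847 / (10.7 × 0.7580)).
= √(421,806,000 / 8.1108) ≈ 7211.488.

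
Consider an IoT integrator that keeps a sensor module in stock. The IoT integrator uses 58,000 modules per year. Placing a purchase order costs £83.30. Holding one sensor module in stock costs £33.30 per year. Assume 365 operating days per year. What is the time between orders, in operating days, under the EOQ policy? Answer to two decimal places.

EOQ = √(2DS/H) = √(2 × 58,000 × 83.3 / 33.3) ≈ 538.68.
Cycle time = Q*/D × 365 = 538.68 / 58,000 × 365 ≈ 3.390 days.

T ≈ 3.39 days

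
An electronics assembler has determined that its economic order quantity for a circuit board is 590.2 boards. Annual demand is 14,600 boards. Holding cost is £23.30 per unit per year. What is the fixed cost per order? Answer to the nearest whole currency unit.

The basic EOQ model gives Q* = √(2DS/H); rearrange for the unknown.
From Q* = √(2DS/H): S = Q*²H / (2D) = 590.2² × 23.3 / (2 × 14,600) = 277.9531.

S ≈ £278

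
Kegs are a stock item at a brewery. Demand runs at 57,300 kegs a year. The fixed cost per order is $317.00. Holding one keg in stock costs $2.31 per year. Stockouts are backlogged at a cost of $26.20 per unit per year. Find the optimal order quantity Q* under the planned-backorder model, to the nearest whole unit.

Q* ≈ 4,137 kegs

With planned backorders, Q* = √(2DS/H) · √((H+B)/B).
√(2DS/H) = √(2 × 57,300 × 317 / 2.31) = 3965.664.
√((H+B)/B) = √((2.31+26.2)/26.2) = 1.0432.
Q* ≈ 4136.794.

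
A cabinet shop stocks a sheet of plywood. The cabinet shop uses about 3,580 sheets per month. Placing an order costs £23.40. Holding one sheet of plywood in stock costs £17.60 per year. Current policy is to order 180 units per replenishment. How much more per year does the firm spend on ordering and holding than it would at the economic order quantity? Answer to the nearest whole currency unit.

Extra cost ≈ £1,220 per year

Annual demand D = 3,580 × 12 = 42,960.
EOQ = √(2DS/H) = √(2 × 42,960 × 23.4 / 17.6) ≈ 337.99.
Cost at Q* = (D/Q*)S + (Q*/2)H = √(2DSH) ≈ £5,948.55.
Cost at Q = 180: (42,960/180)×23.4 + (180/2)×17.6 = £5,584.80 + £1,584.00 = £7,168.80.
Excess = £7,168.80 − £5,948.55 = £1,220.25.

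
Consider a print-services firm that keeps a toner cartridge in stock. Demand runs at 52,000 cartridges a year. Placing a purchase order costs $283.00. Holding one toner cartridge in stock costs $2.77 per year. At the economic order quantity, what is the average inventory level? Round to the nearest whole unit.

Average inventory ≈ 1,630 cartridges

EOQ = √(2DS/H) = √(2 × 52,000 × 283 / 2.77) ≈ 3259.64.
Average inventory = Q*/2 ≈ 3259.64 / 2 = 1629.821.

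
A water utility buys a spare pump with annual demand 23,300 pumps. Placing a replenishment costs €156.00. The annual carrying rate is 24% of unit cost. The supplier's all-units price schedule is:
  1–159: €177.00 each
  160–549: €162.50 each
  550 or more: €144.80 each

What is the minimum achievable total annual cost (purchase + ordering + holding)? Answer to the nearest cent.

Holding cost per unit per year at price C is H = 0.24·C.
For each price level, check whether its EOQ is feasible; otherwise the best quantity at that price is the breakpoint.
Tier 1 (€177.00): EOQ = 413.7 exceeds tier's upper bound 159, so this tier is dominated.
EOQ at €162.50 = 431.7 (feasible in tier 2): TC = 23,300×€162.50 + (23,300/431.7)×156 + (431.7/2)×0.24×€162.50 = €3,803,087.89.
EOQ at €144.80 = 457.4 < 550, so use break Q=550: TC = 23,300×€144.80 + (23,300/550.0)×156 + (550.0/2)×0.24×€144.80 = €3,390,005.53.
Lowest total cost among the candidates is at Q = 550.0.

TC* ≈ €3,390,005.53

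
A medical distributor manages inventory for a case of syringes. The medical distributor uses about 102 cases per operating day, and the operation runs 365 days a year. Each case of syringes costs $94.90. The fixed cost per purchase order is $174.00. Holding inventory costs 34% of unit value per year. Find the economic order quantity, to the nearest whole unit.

Q* ≈ 634 cases

Annual demand D = 102 × 365 = 37,230.
Holding cost H = 0.34 × $94.90 = $32.2660 per unit per year.
EOQ = √(2DS / H) = √(2 × 37,230 × 174 / 32.266).
= √(12,956,040 / 32.266) = √401,538.4615 ≈ 633.671.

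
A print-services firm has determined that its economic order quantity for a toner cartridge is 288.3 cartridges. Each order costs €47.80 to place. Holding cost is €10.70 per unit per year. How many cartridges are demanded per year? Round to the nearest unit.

The basic EOQ model gives Q* = √(2DS/H); rearrange for the unknown.
From Q* = √(2DS/H): D = Q*²H / (2S) = 288.3² × 10.7 / (2 × 47.8) = 9302.832.

D ≈ 9,303 cartridges per year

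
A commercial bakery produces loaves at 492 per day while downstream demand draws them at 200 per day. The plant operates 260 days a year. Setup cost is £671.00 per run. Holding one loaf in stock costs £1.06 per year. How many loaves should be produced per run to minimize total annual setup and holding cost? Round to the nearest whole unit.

Q* ≈ 10,532 loaves

Annual demand D = 200 × 260 = 52,000.
Production build-up factor (1 − d/p) = 1 − 200/492 = 0.5935.
Q* = √(2DS / (H(1 − d/p))) = √(2 × 52,000 × 671 / (1.06 × 0.5935)).
= √(69,784,000 / 0.6291) ≈ 10532.128.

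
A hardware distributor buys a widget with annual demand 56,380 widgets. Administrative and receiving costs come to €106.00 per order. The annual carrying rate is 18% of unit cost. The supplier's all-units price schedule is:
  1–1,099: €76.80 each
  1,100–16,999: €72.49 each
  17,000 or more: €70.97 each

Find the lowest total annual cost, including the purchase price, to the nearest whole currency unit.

Holding cost per unit per year at price C is H = 0.18·C.
Evaluate total cost at each tier's feasible EOQ or, if the EOQ is below the tier, at the tier's minimum quantity.
EOQ at €76.80 = 929.9 (feasible in tier 1): TC = 56,380×€76.80 + (56,380/929.9)×106 + (929.9/2)×0.18×€76.80 = €4,342,838.27.
EOQ at €72.49 = 957.1 < 1100, so use break Q=1100: TC = 56,380×€72.49 + (56,380/1100.0)×106 + (1100.0/2)×0.18×€72.49 = €4,099,595.69.
EOQ at €70.97 = 967.3 < 17000, so use break Q=17000: TC = 56,380×€70.97 + (56,380/17000.0)×106 + (17000.0/2)×0.18×€70.97 = €4,110,224.25.
Lowest total cost among the candidates is at Q = 1100.0.

TC* ≈ €4,099,596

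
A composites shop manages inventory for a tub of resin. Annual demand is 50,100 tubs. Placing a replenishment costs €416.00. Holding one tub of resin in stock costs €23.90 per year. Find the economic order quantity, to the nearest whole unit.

Q* ≈ 1,321 tubs

EOQ = √(2DS / H) = √(2 × 50,100 × 416 / 23.9).
= √(41,683,200 / 23.9) = √1,744,066.9456 ≈ 1320.631.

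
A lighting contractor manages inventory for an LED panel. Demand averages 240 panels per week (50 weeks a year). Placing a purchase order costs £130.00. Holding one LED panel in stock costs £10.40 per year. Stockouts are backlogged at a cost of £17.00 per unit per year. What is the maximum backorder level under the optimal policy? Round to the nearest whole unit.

S* ≈ 264 panels

Annual demand D = 240 × 50 = 12,000.
With planned backorders, Q* = √(2DS/H) · √((H+B)/B).
√(2DS/H) = √(2 × 12,000 × 130 / 10.4) = 547.723.
√((H+B)/B) = √((10.4+17)/17) = 1.2696.
Q* ≈ 695.363.
S* = Q* · H/(H+B) = 695.363 × 10.4/27.4 ≈ 263.933.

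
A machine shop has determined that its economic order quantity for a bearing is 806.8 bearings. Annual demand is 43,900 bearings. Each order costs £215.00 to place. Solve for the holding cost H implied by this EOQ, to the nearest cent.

H ≈ £29.00

Invert the EOQ relation Q*² = 2DS/H.
From Q* = √(2DS/H): H = 2DS / Q*² = 2 × 43,900 × 215 / 806.8² = 29.0002.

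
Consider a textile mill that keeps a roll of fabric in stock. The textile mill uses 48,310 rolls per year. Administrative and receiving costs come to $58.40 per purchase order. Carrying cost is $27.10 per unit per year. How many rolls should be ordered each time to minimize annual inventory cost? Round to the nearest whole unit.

Q* ≈ 456 rolls

EOQ = √(2DS / H) = √(2 × 48,310 × 58.4 / 27.1).
= √(5,642,608 / 27.1) = √208,214.3173 ≈ 456.305.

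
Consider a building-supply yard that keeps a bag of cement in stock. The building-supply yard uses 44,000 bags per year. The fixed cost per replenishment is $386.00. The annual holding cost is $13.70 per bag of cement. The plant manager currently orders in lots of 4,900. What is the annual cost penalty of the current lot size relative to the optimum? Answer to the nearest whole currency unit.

Extra cost ≈ $15,459 per year

EOQ = √(2DS/H) = √(2 × 44,000 × 386 / 13.7) ≈ 1574.62.
Cost at Q* = (D/Q*)S + (Q*/2)H = √(2DSH) ≈ $21,572.24.
Cost at Q = 4,900: (44,000/4,900)×386 + (4,900/2)×13.7 = $3,466.12 + $33,565.00 = $37,031.12.
Excess = $37,031.12 − $21,572.24 = $15,458.88.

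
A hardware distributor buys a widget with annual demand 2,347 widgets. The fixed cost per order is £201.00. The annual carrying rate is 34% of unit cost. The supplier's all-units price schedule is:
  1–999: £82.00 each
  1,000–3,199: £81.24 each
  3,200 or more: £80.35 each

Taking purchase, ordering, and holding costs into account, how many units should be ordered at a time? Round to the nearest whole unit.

Q* ≈ 184 widgets

Holding cost per unit per year at price C is H = 0.34·C.
For each price level, check whether its EOQ is feasible; otherwise the best quantity at that price is the breakpoint.
EOQ at £82.00 = 184.0 (feasible in tier 1): TC = 2,347×£82.00 + (2,347/184.0)×201 + (184.0/2)×0.34×£82.00 = £197,582.80.
EOQ at £81.24 = 184.8 < 1000, so use break Q=1000: TC = 2,347×£81.24 + (2,347/1000.0)×201 + (1000.0/2)×0.34×£81.24 = £204,952.83.
EOQ at £80.35 = 185.8 < 3200, so use break Q=3200: TC = 2,347×£80.35 + (2,347/3200.0)×201 + (3200.0/2)×0.34×£80.35 = £232,439.27.
Lowest total cost is £197,582.80 at Q = 184.0.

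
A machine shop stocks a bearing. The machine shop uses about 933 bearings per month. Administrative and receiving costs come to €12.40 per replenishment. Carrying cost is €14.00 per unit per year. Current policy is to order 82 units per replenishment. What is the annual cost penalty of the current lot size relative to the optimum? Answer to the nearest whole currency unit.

Annual demand D = 933 × 12 = 11,196.
EOQ = √(2DS/H) = √(2 × 11,196 × 12.4 / 14) ≈ 140.83.
Cost at Q* = (D/Q*)S + (Q*/2)H = √(2DSH) ≈ €1,971.61.
Cost at Q = 82: (11,196/82)×12.4 + (82/2)×14 = €1,693.05 + €574.00 = €2,267.05.
Excess = €2,267.05 − €1,971.61 = €295.44.

Extra cost ≈ €295 per year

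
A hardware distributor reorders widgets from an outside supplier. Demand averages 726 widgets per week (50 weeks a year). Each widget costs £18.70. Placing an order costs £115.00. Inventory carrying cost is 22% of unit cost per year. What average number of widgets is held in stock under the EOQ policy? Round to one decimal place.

Annual demand D = 726 × 50 = 36,300.
Holding cost H = 0.22 × £18.70 = £4.1140 per unit per year.
Q* = √(2DS/H) = √(2 × 36,300 × 115 / 4.114) ≈ 1424.57.
Average inventory = Q*/2 ≈ 1424.57 / 2 = 712.287.

Average inventory ≈ 712.3 widgets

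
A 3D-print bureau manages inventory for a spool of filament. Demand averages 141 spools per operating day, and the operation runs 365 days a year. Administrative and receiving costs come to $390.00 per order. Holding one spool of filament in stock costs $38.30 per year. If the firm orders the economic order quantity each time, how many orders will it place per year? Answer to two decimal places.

Annual demand D = 141 × 365 = 51,465.
Q* = √(2DS/H) = √(2 × 51,465 × 390 / 38.3) ≈ 1023.77.
Orders per year = D / Q* = 51,465 / 1023.77 ≈ 50.270.

N ≈ 50.27 orders per year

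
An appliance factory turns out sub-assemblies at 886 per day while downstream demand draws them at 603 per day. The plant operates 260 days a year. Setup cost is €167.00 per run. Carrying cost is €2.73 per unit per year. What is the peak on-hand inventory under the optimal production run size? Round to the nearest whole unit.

I_max ≈ 2,475 sub-assemblies

Annual demand D = 603 × 260 = 156,780.
Production build-up factor (1 − d/p) = 1 − 603/886 = 0.3194.
Q* = √(2DS / (H(1 − d/p))) = √(2 × 156,780 × 167 / (2.73 × 0.3194)).
= √(52,364,520 / 0.872) ≈ 7749.272.
Maximum inventory = Q*(1 − d/p) = 7749.272 × 0.3194 ≈ 2475.219.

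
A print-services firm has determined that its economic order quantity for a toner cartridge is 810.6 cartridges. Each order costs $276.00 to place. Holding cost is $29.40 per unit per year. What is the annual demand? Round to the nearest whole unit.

D ≈ 34,996 cartridges per year

Invert the EOQ relation Q*² = 2DS/H.
From Q* = √(2DS/H): D = Q*²H / (2S) = 810.6² × 29.4 / (2 × 276) = 34996.245.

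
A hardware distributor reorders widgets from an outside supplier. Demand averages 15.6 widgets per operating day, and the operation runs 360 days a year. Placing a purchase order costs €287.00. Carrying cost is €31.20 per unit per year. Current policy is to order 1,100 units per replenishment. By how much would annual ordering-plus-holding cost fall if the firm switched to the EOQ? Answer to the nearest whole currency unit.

Annual demand D = 15.6 × 360 = 5,616.
EOQ = √(2DS/H) = √(2 × 5,616 × 287 / 31.2) ≈ 321.43.
Cost at Q* = (D/Q*)S + (Q*/2)H = √(2DSH) ≈ €10,028.75.
Cost at Q = 1,100: (5,616/1,100)×287 + (1,100/2)×31.2 = €1,465.27 + €17,160.00 = €18,625.27.
Excess = €18,625.27 − €10,028.75 = €8,596.52.

Extra cost ≈ €8,597 per year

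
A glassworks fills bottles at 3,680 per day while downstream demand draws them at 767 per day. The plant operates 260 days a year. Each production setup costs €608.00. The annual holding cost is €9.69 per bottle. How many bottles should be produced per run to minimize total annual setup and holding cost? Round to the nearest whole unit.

Annual demand D = 767 × 260 = 199,420.
Production build-up factor (1 − d/p) = 1 − 767/3,680 = 0.7916.
Q* = √(2DS / (H(1 − d/p))) = √(2 × 199,420 × 608 / (9.69 × 0.7916)).
= √(242,494,720 / 7.6704) ≈ 5622.674.

Q* ≈ 5,623 bottles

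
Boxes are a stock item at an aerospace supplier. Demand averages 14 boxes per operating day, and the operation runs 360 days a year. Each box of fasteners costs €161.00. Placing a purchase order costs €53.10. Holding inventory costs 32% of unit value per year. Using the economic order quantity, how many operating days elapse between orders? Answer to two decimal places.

Annual demand D = 14 × 360 = 5,040.
Holding cost H = 0.32 × €161.00 = €51.5200 per unit per year.
EOQ = √(2DS/H) = √(2 × 5,040 × 53.1 / 51.52) ≈ 101.93.
Cycle time = Q*/D × 360 = 101.93 / 5,040 × 360 ≈ 7.281 days.

T ≈ 7.28 days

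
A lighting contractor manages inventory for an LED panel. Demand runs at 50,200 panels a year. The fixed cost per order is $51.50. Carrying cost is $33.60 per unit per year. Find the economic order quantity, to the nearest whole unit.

EOQ = √(2DS / H) = √(2 × 50,200 × 51.5 / 33.6).
= √(5,170,600 / 33.6) = √153,886.9048 ≈ 392.284.

Q* ≈ 392 panels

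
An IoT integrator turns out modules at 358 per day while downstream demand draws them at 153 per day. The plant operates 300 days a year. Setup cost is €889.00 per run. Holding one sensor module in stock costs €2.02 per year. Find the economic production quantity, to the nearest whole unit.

Q* ≈ 8,400 modules

Annual demand D = 153 × 300 = 45,900.
Production build-up factor (1 − d/p) = 1 − 153/358 = 0.5726.
Q* = √(2DS / (H(1 − d/p))) = √(2 × 45,900 × 889 / (2.02 × 0.5726)).
= √(81,610,200 / 1.1567) ≈ 8399.649.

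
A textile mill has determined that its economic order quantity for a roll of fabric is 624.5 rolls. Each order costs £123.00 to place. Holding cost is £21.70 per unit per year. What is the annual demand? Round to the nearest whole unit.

The basic EOQ model gives Q* = √(2DS/H); rearrange for the unknown.
From Q* = √(2DS/H): D = Q*²H / (2S) = 624.5² × 21.7 / (2 × 123) = 34402.461.

D ≈ 34,402 rolls per year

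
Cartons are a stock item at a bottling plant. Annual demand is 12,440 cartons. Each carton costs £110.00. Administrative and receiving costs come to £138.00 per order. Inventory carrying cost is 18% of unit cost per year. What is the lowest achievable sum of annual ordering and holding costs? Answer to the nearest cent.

Holding cost H = 0.18 × £110.00 = £19.8000 per unit per year.
Q* = √(2DS/H) = √(2 × 12,440 × 138 / 19.8) ≈ 416.42.
At Q*, ordering cost (D/Q*)S equals holding cost (Q*/2)H, each = √(DSH/2).
Minimum total = √(2DSH) = √(2 × 12,440 × 138 × 19.8) ≈ 8245.127.

TC* ≈ £8,245.13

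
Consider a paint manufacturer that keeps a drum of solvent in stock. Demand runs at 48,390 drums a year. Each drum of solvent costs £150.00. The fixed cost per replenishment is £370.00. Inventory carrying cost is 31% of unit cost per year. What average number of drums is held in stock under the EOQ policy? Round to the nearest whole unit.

Holding cost H = 0.31 × £150.00 = £46.5000 per unit per year.
EOQ = √(2DS/H) = √(2 × 48,390 × 370 / 46.5) ≈ 877.54.
Average inventory = Q*/2 ≈ 877.54 / 2 = 438.770.

Average inventory ≈ 439 drums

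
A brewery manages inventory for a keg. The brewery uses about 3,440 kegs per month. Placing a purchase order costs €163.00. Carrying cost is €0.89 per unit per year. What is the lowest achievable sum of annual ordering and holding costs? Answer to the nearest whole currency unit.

TC* ≈ €3,461

Annual demand D = 3,440 × 12 = 41,280.
Q* = √(2DS/H) = √(2 × 41,280 × 163 / 0.89) ≈ 3888.51.
At the optimum the two cost components are equal, so total cost = 2·(Q*/2)H = Q*·H.
Minimum total = √(2DSH) = √(2 × 41,280 × 163 × 0.89) ≈ 3460.777.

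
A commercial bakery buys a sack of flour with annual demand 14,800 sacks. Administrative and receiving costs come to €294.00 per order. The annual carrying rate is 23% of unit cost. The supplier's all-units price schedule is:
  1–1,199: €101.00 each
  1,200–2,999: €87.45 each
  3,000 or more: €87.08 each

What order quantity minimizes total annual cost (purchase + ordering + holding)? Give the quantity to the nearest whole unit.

Q* ≈ 1,200 sacks

Holding cost per unit per year at price C is H = 0.23·C.
Candidates are each tier's EOQ (if it falls in that tier) and each price-break quantity.
EOQ at €101.00 = 612.1 (feasible in tier 1): TC = 14,800×€101.00 + (14,800/612.1)×294 + (612.1/2)×0.23×€101.00 = €1,509,018.18.
EOQ at €87.45 = 657.8 < 1200, so use break Q=1200: TC = 14,800×€87.45 + (14,800/1200.0)×294 + (1200.0/2)×0.23×€87.45 = €1,309,954.10.
EOQ at €87.08 = 659.2 < 3000, so use break Q=3000: TC = 14,800×€87.08 + (14,800/3000.0)×294 + (3000.0/2)×0.23×€87.08 = €1,320,277.00.
Lowest total cost is €1,309,954.10 at Q = 1200.0.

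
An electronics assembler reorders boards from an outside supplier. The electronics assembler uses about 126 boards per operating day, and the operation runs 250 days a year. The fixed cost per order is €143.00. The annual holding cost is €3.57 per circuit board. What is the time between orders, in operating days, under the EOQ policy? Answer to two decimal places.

T ≈ 12.61 days

Annual demand D = 126 × 250 = 31,500.
EOQ = √(2DS/H) = √(2 × 31,500 × 143 / 3.57) ≈ 1588.56.
Cycle time = Q*/D × 250 = 1588.56 / 31,500 × 250 ≈ 12.608 days.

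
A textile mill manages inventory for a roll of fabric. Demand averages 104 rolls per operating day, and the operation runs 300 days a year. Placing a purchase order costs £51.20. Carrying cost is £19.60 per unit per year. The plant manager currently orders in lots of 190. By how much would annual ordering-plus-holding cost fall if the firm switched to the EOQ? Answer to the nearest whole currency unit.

Extra cost ≈ £2,356 per year

Annual demand D = 104 × 300 = 31,200.
EOQ = √(2DS/H) = √(2 × 31,200 × 51.2 / 19.6) ≈ 403.74.
Cost at Q* = (D/Q*)S + (Q*/2)H = √(2DSH) ≈ £7,913.26.
Cost at Q = 190: (31,200/190)×51.2 + (190/2)×19.6 = £8,407.58 + £1,862.00 = £10,269.58.
Excess = £10,269.58 − £7,913.26 = £2,356.32.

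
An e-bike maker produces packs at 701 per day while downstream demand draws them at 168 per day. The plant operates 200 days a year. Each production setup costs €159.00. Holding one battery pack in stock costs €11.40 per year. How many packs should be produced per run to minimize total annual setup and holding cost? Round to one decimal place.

Annual demand D = 168 × 200 = 33,600.
Production build-up factor (1 − d/p) = 1 − 168/701 = 0.7603.
Q* = √(2DS / (H(1 − d/p))) = √(2 × 33,600 × 159 / (11.4 × 0.7603)).
= √(10,684,800 / 8.6679) ≈ 1110.264.

Q* ≈ 1,110.3 packs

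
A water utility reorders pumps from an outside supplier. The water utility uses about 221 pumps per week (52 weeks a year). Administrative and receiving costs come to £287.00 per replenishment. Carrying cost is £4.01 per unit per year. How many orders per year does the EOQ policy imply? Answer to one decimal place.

N ≈ 9.0 orders per year

Annual demand D = 221 × 52 = 11,492.
The optimal lot size = √(2DS/H) = √(2 × 11,492 × 287 / 4.01) ≈ 1282.57.
Orders per year = D / Q* = 11,492 / 1282.57 ≈ 8.960.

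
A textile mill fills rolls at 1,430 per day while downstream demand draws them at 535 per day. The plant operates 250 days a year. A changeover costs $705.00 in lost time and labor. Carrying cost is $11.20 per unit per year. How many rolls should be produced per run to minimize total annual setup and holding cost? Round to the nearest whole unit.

Q* ≈ 5,187 rolls

Annual demand D = 535 × 250 = 133,750.
Production build-up factor (1 − d/p) = 1 − 535/1,430 = 0.6259.
Q* = √(2DS / (H(1 − d/p))) = √(2 × 133,750 × 705 / (11.2 × 0.6259)).
= √(188,587,500 / 7.0098) ≈ 5186.853.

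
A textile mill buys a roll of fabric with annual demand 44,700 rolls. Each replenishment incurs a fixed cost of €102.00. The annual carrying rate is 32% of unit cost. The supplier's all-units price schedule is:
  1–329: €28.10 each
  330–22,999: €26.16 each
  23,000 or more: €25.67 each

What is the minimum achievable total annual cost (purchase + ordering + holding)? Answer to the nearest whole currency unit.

Holding cost per unit per year at price C is H = 0.32·C.
For each price level, check whether its EOQ is feasible; otherwise the best quantity at that price is the breakpoint.
Tier 1 (€28.10): EOQ = 1007.0 exceeds tier's upper bound 329, so this tier is dominated.
EOQ at €26.16 = 1043.7 (feasible in tier 2): TC = 44,700×€26.16 + (44,700/1043.7)×102 + (1043.7/2)×0.32×€26.16 = €1,178,089.01.
EOQ at €25.67 = 1053.6 < 23000, so use break Q=23000: TC = 44,700×€25.67 + (44,700/23000.0)×102 + (23000.0/2)×0.32×€25.67 = €1,242,112.83.
Lowest total cost among the candidates is at Q = 1043.7.

TC* ≈ €1,178,089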